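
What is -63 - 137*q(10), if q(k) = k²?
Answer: -13763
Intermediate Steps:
-63 - 137*q(10) = -63 - 137*10² = -63 - 137*100 = -63 - 13700 = -13763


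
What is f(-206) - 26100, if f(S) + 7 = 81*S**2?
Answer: 3411209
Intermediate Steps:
f(S) = -7 + 81*S**2
f(-206) - 26100 = (-7 + 81*(-206)**2) - 26100 = (-7 + 81*42436) - 26100 = (-7 + 3437316) - 26100 = 3437309 - 26100 = 3411209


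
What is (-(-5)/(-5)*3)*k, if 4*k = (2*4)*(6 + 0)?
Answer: -36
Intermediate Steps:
k = 12 (k = ((2*4)*(6 + 0))/4 = (8*6)/4 = (¼)*48 = 12)
(-(-5)/(-5)*3)*k = (-(-5)/(-5)*3)*12 = (-(-5)*(-1)/5*3)*12 = (-1*1*3)*12 = -1*3*12 = -3*12 = -36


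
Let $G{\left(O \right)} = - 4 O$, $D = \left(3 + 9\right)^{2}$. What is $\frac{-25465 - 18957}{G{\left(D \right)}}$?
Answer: $\frac{22211}{288} \approx 77.122$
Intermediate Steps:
$D = 144$ ($D = 12^{2} = 144$)
$\frac{-25465 - 18957}{G{\left(D \right)}} = \frac{-25465 - 18957}{\left(-4\right) 144} = \frac{-25465 - 18957}{-576} = \left(-44422\right) \left(- \frac{1}{576}\right) = \frac{22211}{288}$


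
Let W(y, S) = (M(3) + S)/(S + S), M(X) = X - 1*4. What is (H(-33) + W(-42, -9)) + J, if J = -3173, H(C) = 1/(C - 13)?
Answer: -1313401/414 ≈ -3172.5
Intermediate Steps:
M(X) = -4 + X (M(X) = X - 4 = -4 + X)
H(C) = 1/(-13 + C)
W(y, S) = (-1 + S)/(2*S) (W(y, S) = ((-4 + 3) + S)/(S + S) = (-1 + S)/((2*S)) = (-1 + S)*(1/(2*S)) = (-1 + S)/(2*S))
(H(-33) + W(-42, -9)) + J = (1/(-13 - 33) + (½)*(-1 - 9)/(-9)) - 3173 = (1/(-46) + (½)*(-⅑)*(-10)) - 3173 = (-1/46 + 5/9) - 3173 = 221/414 - 3173 = -1313401/414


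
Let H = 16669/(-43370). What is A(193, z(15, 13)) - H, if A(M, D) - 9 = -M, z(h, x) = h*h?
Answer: -7963411/43370 ≈ -183.62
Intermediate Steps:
z(h, x) = h²
A(M, D) = 9 - M
H = -16669/43370 (H = 16669*(-1/43370) = -16669/43370 ≈ -0.38434)
A(193, z(15, 13)) - H = (9 - 1*193) - 1*(-16669/43370) = (9 - 193) + 16669/43370 = -184 + 16669/43370 = -7963411/43370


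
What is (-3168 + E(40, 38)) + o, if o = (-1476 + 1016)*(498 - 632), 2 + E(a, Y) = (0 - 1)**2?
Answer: 58471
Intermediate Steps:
E(a, Y) = -1 (E(a, Y) = -2 + (0 - 1)**2 = -2 + (-1)**2 = -2 + 1 = -1)
o = 61640 (o = -460*(-134) = 61640)
(-3168 + E(40, 38)) + o = (-3168 - 1) + 61640 = -3169 + 61640 = 58471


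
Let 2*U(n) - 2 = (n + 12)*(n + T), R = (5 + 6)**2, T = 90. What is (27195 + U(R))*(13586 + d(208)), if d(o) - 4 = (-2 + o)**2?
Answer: 2309811915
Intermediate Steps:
R = 121 (R = 11**2 = 121)
d(o) = 4 + (-2 + o)**2
U(n) = 1 + (12 + n)*(90 + n)/2 (U(n) = 1 + ((n + 12)*(n + 90))/2 = 1 + ((12 + n)*(90 + n))/2 = 1 + (12 + n)*(90 + n)/2)
(27195 + U(R))*(13586 + d(208)) = (27195 + (541 + (1/2)*121**2 + 51*121))*(13586 + (4 + (-2 + 208)**2)) = (27195 + (541 + (1/2)*14641 + 6171))*(13586 + (4 + 206**2)) = (27195 + (541 + 14641/2 + 6171))*(13586 + (4 + 42436)) = (27195 + 28065/2)*(13586 + 42440) = (82455/2)*56026 = 2309811915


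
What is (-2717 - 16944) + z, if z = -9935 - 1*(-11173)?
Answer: -18423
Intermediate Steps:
z = 1238 (z = -9935 + 11173 = 1238)
(-2717 - 16944) + z = (-2717 - 16944) + 1238 = -19661 + 1238 = -18423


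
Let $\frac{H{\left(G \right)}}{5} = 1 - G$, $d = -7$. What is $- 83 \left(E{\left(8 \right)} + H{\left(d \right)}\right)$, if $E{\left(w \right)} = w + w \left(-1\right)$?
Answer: $-3320$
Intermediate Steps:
$E{\left(w \right)} = 0$ ($E{\left(w \right)} = w - w = 0$)
$H{\left(G \right)} = 5 - 5 G$ ($H{\left(G \right)} = 5 \left(1 - G\right) = 5 - 5 G$)
$- 83 \left(E{\left(8 \right)} + H{\left(d \right)}\right) = - 83 \left(0 + \left(5 - -35\right)\right) = - 83 \left(0 + \left(5 + 35\right)\right) = - 83 \left(0 + 40\right) = \left(-83\right) 40 = -3320$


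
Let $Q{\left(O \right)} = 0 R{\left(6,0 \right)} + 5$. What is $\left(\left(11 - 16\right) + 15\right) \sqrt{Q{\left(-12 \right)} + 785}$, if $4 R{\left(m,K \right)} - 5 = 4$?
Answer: $10 \sqrt{790} \approx 281.07$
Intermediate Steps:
$R{\left(m,K \right)} = \frac{9}{4}$ ($R{\left(m,K \right)} = \frac{5}{4} + \frac{1}{4} \cdot 4 = \frac{5}{4} + 1 = \frac{9}{4}$)
$Q{\left(O \right)} = 5$ ($Q{\left(O \right)} = 0 \cdot \frac{9}{4} + 5 = 0 + 5 = 5$)
$\left(\left(11 - 16\right) + 15\right) \sqrt{Q{\left(-12 \right)} + 785} = \left(\left(11 - 16\right) + 15\right) \sqrt{5 + 785} = \left(-5 + 15\right) \sqrt{790} = 10 \sqrt{790}$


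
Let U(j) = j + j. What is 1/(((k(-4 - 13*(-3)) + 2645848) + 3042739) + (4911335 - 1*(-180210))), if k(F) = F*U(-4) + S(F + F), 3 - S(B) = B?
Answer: 1/10779785 ≈ 9.2766e-8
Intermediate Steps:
S(B) = 3 - B
U(j) = 2*j
k(F) = 3 - 10*F (k(F) = F*(2*(-4)) + (3 - (F + F)) = F*(-8) + (3 - 2*F) = -8*F + (3 - 2*F) = 3 - 10*F)
1/(((k(-4 - 13*(-3)) + 2645848) + 3042739) + (4911335 - 1*(-180210))) = 1/((((3 - 10*(-4 - 13*(-3))) + 2645848) + 3042739) + (4911335 - 1*(-180210))) = 1/((((3 - 10*(-4 + 39)) + 2645848) + 3042739) + (4911335 + 180210)) = 1/((((3 - 10*35) + 2645848) + 3042739) + 5091545) = 1/((((3 - 350) + 2645848) + 3042739) + 5091545) = 1/(((-347 + 2645848) + 3042739) + 5091545) = 1/((2645501 + 3042739) + 5091545) = 1/(5688240 + 5091545) = 1/10779785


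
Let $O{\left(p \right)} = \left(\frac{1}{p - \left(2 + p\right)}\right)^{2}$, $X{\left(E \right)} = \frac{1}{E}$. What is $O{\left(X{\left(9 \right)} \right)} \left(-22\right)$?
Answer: $- \frac{11}{2} \approx -5.5$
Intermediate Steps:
$O{\left(p \right)} = \frac{1}{4}$ ($O{\left(p \right)} = \left(\frac{1}{-2}\right)^{2} = \left(- \frac{1}{2}\right)^{2} = \frac{1}{4}$)
$O{\left(X{\left(9 \right)} \right)} \left(-22\right) = \frac{1}{4} \left(-22\right) = - \frac{11}{2}$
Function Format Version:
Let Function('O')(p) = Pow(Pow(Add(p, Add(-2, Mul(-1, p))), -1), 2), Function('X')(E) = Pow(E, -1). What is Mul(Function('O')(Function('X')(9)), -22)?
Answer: Rational(-11, 2) ≈ -5.5000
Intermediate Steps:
Function('O')(p) = Rational(1, 4) (Function('O')(p) = Pow(Pow(-2, -1), 2) = Pow(Rational(-1, 2), 2) = Rational(1, 4))
Mul(Function('O')(Function('X')(9)), -22) = Mul(Rational(1, 4), -22) = Rational(-11, 2)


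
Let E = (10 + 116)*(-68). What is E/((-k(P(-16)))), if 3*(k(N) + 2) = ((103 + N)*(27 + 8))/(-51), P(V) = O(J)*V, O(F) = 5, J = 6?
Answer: -1310904/1111 ≈ -1179.9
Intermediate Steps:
E = -8568 (E = 126*(-68) = -8568)
P(V) = 5*V
k(N) = -3911/153 - 35*N/153 (k(N) = -2 + (((103 + N)*(27 + 8))/(-51))/3 = -2 + (((103 + N)*35)*(-1/51))/3 = -2 + ((3605 + 35*N)*(-1/51))/3 = -2 + (-3605/51 - 35*N/51)/3 = -2 + (-3605/153 - 35*N/153) = -3911/153 - 35*N/153)
E/((-k(P(-16)))) = -8568*(-1/(-3911/153 - 175*(-16)/153)) = -8568*(-1/(-3911/153 - 35/153*(-80))) = -8568*(-1/(-3911/153 + 2800/153)) = -8568/((-1*(-1111/153))) = -8568/1111/153 = -8568*153/1111 = -1310904/1111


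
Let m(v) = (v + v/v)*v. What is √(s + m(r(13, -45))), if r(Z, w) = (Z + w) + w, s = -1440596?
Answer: 6*I*√39854 ≈ 1197.8*I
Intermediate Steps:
r(Z, w) = Z + 2*w
m(v) = v*(1 + v) (m(v) = (v + 1)*v = (1 + v)*v = v*(1 + v))
√(s + m(r(13, -45))) = √(-1440596 + (13 + 2*(-45))*(1 + (13 + 2*(-45)))) = √(-1440596 + (13 - 90)*(1 + (13 - 90))) = √(-1440596 - 77*(1 - 77)) = √(-1440596 - 77*(-76)) = √(-1440596 + 5852) = √(-1434744) = 6*I*√39854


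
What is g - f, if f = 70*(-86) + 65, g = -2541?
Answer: 3414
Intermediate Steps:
f = -5955 (f = -6020 + 65 = -5955)
g - f = -2541 - 1*(-5955) = -2541 + 5955 = 3414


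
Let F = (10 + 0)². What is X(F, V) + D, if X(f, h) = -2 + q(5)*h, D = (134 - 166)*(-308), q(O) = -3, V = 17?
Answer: 9803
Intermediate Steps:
D = 9856 (D = -32*(-308) = 9856)
F = 100 (F = 10² = 100)
X(f, h) = -2 - 3*h
X(F, V) + D = (-2 - 3*17) + 9856 = (-2 - 51) + 9856 = -53 + 9856 = 9803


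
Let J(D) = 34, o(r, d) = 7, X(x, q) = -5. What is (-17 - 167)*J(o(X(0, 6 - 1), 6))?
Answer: -6256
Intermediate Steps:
(-17 - 167)*J(o(X(0, 6 - 1), 6)) = (-17 - 167)*34 = -184*34 = -6256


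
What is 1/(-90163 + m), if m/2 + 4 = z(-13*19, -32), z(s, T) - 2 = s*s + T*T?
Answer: 1/33899 ≈ 2.9499e-5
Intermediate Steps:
z(s, T) = 2 + T**2 + s**2 (z(s, T) = 2 + (s*s + T*T) = 2 + (s**2 + T**2) = 2 + (T**2 + s**2) = 2 + T**2 + s**2)
m = 124062 (m = -8 + 2*(2 + (-32)**2 + (-13*19)**2) = -8 + 2*(2 + 1024 + (-247)**2) = -8 + 2*(2 + 1024 + 61009) = -8 + 2*62035 = -8 + 124070 = 124062)
1/(-90163 + m) = 1/(-90163 + 124062) = 1/33899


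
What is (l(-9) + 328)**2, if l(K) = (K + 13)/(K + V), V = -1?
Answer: 2683044/25 ≈ 1.0732e+5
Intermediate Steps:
l(K) = (13 + K)/(-1 + K) (l(K) = (K + 13)/(K - 1) = (13 + K)/(-1 + K))
(l(-9) + 328)**2 = ((13 - 9)/(-1 - 9) + 328)**2 = (4/(-10) + 328)**2 = (-1/10*4 + 328)**2 = (-2/5 + 328)**2 = (1638/5)**2 = 2683044/25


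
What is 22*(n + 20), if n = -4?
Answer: 352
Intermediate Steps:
22*(n + 20) = 22*(-4 + 20) = 22*16 = 352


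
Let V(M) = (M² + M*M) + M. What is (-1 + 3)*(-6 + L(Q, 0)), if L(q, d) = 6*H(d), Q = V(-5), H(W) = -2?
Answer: -36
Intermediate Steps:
V(M) = M + 2*M² (V(M) = (M² + M²) + M = 2*M² + M = M + 2*M²)
Q = 45 (Q = -5*(1 + 2*(-5)) = -5*(1 - 10) = -5*(-9) = 45)
L(q, d) = -12 (L(q, d) = 6*(-2) = -12)
(-1 + 3)*(-6 + L(Q, 0)) = (-1 + 3)*(-6 - 12) = 2*(-18) = -36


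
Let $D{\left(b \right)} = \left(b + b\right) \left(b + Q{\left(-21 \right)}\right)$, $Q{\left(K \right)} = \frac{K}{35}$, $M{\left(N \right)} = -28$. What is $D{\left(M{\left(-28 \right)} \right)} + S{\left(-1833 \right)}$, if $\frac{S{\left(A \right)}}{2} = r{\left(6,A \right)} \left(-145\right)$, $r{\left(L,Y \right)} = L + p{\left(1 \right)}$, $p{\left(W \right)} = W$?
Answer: $- \frac{2142}{5} \approx -428.4$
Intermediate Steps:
$r{\left(L,Y \right)} = 1 + L$ ($r{\left(L,Y \right)} = L + 1 = 1 + L$)
$Q{\left(K \right)} = \frac{K}{35}$ ($Q{\left(K \right)} = K \frac{1}{35} = \frac{K}{35}$)
$S{\left(A \right)} = -2030$ ($S{\left(A \right)} = 2 \left(1 + 6\right) \left(-145\right) = 2 \cdot 7 \left(-145\right) = 2 \left(-1015\right) = -2030$)
$D{\left(b \right)} = 2 b \left(- \frac{3}{5} + b\right)$ ($D{\left(b \right)} = \left(b + b\right) \left(b + \frac{1}{35} \left(-21\right)\right) = 2 b \left(b - \frac{3}{5}\right) = 2 b \left(- \frac{3}{5} + b\right)$)
$D{\left(M{\left(-28 \right)} \right)} + S{\left(-1833 \right)} = \frac{2}{5} \left(-28\right) \left(-3 + 5 \left(-28\right)\right) - 2030 = \frac{2}{5} \left(-28\right) \left(-3 - 140\right) - 2030 = \frac{2}{5} \left(-28\right) \left(-143\right) - 2030 = \frac{8008}{5} - 2030 = - \frac{2142}{5}$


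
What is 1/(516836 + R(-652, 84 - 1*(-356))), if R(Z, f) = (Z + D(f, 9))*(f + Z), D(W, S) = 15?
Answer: 1/651880 ≈ 1.5340e-6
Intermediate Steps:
R(Z, f) = (15 + Z)*(Z + f) (R(Z, f) = (Z + 15)*(f + Z) = (15 + Z)*(Z + f))
1/(516836 + R(-652, 84 - 1*(-356))) = 1/(516836 + ((-652)² + 15*(-652) + 15*(84 - 1*(-356)) - 652*(84 - 1*(-356)))) = 1/(516836 + (425104 - 9780 + 15*(84 + 356) - 652*(84 + 356))) = 1/(516836 + (425104 - 9780 + 15*440 - 652*440)) = 1/(516836 + (425104 - 9780 + 6600 - 286880)) = 1/(516836 + 135044) = 1/651880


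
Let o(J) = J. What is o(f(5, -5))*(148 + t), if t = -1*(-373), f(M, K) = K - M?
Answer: -5210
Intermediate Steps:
t = 373
o(f(5, -5))*(148 + t) = (-5 - 1*5)*(148 + 373) = (-5 - 5)*521 = -10*521 = -5210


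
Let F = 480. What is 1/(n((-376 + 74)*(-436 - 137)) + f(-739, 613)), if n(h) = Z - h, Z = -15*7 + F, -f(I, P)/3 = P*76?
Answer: -1/312435 ≈ -3.2007e-6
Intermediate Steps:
f(I, P) = -228*P (f(I, P) = -3*P*76 = -228*P)
Z = 375 (Z = -15*7 + 480 = -105 + 480 = 375)
n(h) = 375 - h
1/(n((-376 + 74)*(-436 - 137)) + f(-739, 613)) = 1/((375 - (-376 + 74)*(-436 - 137)) - 228*613) = 1/((375 - (-302)*(-573)) - 139764) = 1/((375 - 1*173046) - 139764) = 1/((375 - 173046) - 139764) = 1/(-172671 - 139764) = 1/(-312435) = -1/312435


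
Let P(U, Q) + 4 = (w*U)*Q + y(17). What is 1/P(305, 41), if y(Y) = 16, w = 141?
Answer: 1/1763217 ≈ 5.6715e-7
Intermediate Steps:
P(U, Q) = 12 + 141*Q*U (P(U, Q) = -4 + ((141*U)*Q + 16) = -4 + (141*Q*U + 16) = -4 + (16 + 141*Q*U) = 12 + 141*Q*U)
1/P(305, 41) = 1/(12 + 141*41*305) = 1/(12 + 1763205) = 1/1763217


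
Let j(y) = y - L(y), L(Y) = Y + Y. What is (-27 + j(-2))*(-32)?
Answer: 800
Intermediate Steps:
L(Y) = 2*Y
j(y) = -y (j(y) = y - 2*y = -y)
(-27 + j(-2))*(-32) = (-27 - 1*(-2))*(-32) = (-27 + 2)*(-32) = -25*(-32) = 800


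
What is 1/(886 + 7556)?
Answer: 1/8442 ≈ 0.00011846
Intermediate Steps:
1/(886 + 7556) = 1/8442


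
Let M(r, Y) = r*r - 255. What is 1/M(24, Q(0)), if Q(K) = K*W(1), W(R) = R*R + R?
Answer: 1/321 ≈ 0.0031153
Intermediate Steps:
W(R) = R + R² (W(R) = R² + R = R + R²)
Q(K) = 2*K (Q(K) = K*(1*(1 + 1)) = K*(1*2) = K*2 = 2*K)
M(r, Y) = -255 + r² (M(r, Y) = r² - 255 = -255 + r²)
1/M(24, Q(0)) = 1/(-255 + 24²) = 1/(-255 + 576) = 1/321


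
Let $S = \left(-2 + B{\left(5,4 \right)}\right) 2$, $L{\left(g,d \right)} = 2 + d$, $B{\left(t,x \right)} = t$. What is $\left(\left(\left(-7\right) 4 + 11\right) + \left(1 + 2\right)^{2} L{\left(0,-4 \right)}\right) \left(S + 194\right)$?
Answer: $-7000$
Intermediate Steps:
$S = 6$ ($S = \left(-2 + 5\right) 2 = 3 \cdot 2 = 6$)
$\left(\left(\left(-7\right) 4 + 11\right) + \left(1 + 2\right)^{2} L{\left(0,-4 \right)}\right) \left(S + 194\right) = \left(\left(\left(-7\right) 4 + 11\right) + \left(1 + 2\right)^{2} \left(2 - 4\right)\right) \left(6 + 194\right) = \left(\left(-28 + 11\right) + 3^{2} \left(-2\right)\right) 200 = \left(-17 + 9 \left(-2\right)\right) 200 = \left(-17 - 18\right) 200 = \left(-35\right) 200 = -7000$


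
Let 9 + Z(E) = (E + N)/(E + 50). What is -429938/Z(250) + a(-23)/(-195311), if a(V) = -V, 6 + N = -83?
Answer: 25191486157003/495894629 ≈ 50800.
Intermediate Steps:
N = -89 (N = -6 - 83 = -89)
Z(E) = -9 + (-89 + E)/(50 + E) (Z(E) = -9 + (E - 89)/(E + 50) = -9 + (-89 + E)/(50 + E))
-429938/Z(250) + a(-23)/(-195311) = -429938*(50 + 250)/(-539 - 8*250) - 1*(-23)/(-195311) = -429938*300/(-539 - 2000) + 23*(-1/195311) = -429938/((1/300)*(-2539)) - 23/195311 = -429938/(-2539/300) - 23/195311 = -429938*(-300/2539) - 23/195311 = 128981400/2539 - 23/195311 = 25191486157003/495894629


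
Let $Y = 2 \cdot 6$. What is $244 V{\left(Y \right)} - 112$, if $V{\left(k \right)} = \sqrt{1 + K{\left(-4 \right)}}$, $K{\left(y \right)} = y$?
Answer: $-112 + 244 i \sqrt{3} \approx -112.0 + 422.62 i$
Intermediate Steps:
$Y = 12$
$V{\left(k \right)} = i \sqrt{3}$ ($V{\left(k \right)} = \sqrt{1 - 4} = \sqrt{-3} = i \sqrt{3}$)
$244 V{\left(Y \right)} - 112 = 244 i \sqrt{3} - 112 = -112 + 244 i \sqrt{3}$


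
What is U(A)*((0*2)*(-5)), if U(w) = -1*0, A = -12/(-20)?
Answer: 0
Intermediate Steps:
A = 3/5 (A = -12*(-1/20) = 3/5 ≈ 0.60000)
U(w) = 0
U(A)*((0*2)*(-5)) = 0*((0*2)*(-5)) = 0*(0*(-5)) = 0*0 = 0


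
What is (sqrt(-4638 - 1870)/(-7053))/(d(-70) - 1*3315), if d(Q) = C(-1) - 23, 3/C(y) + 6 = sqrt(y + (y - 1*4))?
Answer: 2*(-6*sqrt(1627) + I*sqrt(9762))/(7053*(3338*sqrt(6) + 20031*I)) ≈ 1.7956e-10 + 3.4262e-6*I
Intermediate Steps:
C(y) = 3/(-6 + sqrt(-4 + 2*y)) (C(y) = 3/(-6 + sqrt(y + (y - 1*4))) = 3/(-6 + sqrt(y + (y - 4))) = 3/(-6 + sqrt(y + (-4 + y))) = 3/(-6 + sqrt(-4 + 2*y)))
d(Q) = -23 + 3/(-6 + I*sqrt(6)) (d(Q) = 3/(-6 + sqrt(2)*sqrt(-2 - 1)) - 23 = 3/(-6 + sqrt(2)*sqrt(-3)) - 23 = 3/(-6 + sqrt(2)*(I*sqrt(3))) - 23 = 3/(-6 + I*sqrt(6)) - 23 = -23 + 3/(-6 + I*sqrt(6)))
(sqrt(-4638 - 1870)/(-7053))/(d(-70) - 1*3315) = (sqrt(-4638 - 1870)/(-7053))/((-164/7 - I*sqrt(6)/14) - 1*3315) = (sqrt(-6508)*(-1/7053))/((-164/7 - I*sqrt(6)/14) - 3315) = ((2*I*sqrt(1627))*(-1/7053))/(-23369/7 - I*sqrt(6)/14) = (-2*I*sqrt(1627)/7053)/(-23369/7 - I*sqrt(6)/14) = -2*I*sqrt(1627)/(7053*(-23369/7 - I*sqrt(6)/14))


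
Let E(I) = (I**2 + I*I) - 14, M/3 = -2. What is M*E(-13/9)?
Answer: 1592/27 ≈ 58.963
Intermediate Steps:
M = -6 (M = 3*(-2) = -6)
E(I) = -14 + 2*I**2 (E(I) = (I**2 + I**2) - 14 = 2*I**2 - 14 = -14 + 2*I**2)
M*E(-13/9) = -6*(-14 + 2*(-13/9)**2) = -6*(-14 + 2*(169/81)) = -6*(-14 + 338/81) = -6*(-796/81) = 1592/27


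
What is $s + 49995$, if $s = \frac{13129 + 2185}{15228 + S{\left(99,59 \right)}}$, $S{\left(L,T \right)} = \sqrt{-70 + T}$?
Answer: $\frac{11593673491617}{231891995} - \frac{15314 i \sqrt{11}}{231891995} \approx 49996.0 - 0.00021903 i$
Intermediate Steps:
$s = \frac{15314}{15228 + i \sqrt{11}}$ ($s = \frac{13129 + 2185}{15228 + \sqrt{-70 + 59}} = \frac{15314}{15228 + \sqrt{-11}} = \frac{15314}{15228 + i \sqrt{11}} \approx 1.0056 - 0.00021903 i$)
$s + 49995 = \left(\frac{233201592}{231891995} - \frac{15314 i \sqrt{11}}{231891995}\right) + 49995 = \frac{11593673491617}{231891995} - \frac{15314 i \sqrt{11}}{231891995}$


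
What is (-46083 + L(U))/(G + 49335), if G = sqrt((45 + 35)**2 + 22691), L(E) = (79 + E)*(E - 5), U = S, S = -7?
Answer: -772043415/811304378 + 15649*sqrt(29091)/811304378 ≈ -0.94832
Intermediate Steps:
U = -7
L(E) = (-5 + E)*(79 + E) (L(E) = (79 + E)*(-5 + E) = (-5 + E)*(79 + E))
G = sqrt(29091) (G = sqrt(80**2 + 22691) = sqrt(6400 + 22691) = sqrt(29091) ≈ 170.56)
(-46083 + L(U))/(G + 49335) = (-46083 + (-395 + (-7)**2 + 74*(-7)))/(sqrt(29091) + 49335) = (-46083 + (-395 + 49 - 518))/(49335 + sqrt(29091)) = (-46083 - 864)/(49335 + sqrt(29091)) = -46947/(49335 + sqrt(29091))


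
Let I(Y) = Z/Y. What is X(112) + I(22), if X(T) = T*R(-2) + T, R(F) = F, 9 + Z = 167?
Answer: -1153/11 ≈ -104.82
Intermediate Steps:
Z = 158 (Z = -9 + 167 = 158)
X(T) = -T (X(T) = T*(-2) + T = -2*T + T = -T)
I(Y) = 158/Y
X(112) + I(22) = -1*112 + 158/22 = -112 + 158*(1/22) = -112 + 79/11 = -1153/11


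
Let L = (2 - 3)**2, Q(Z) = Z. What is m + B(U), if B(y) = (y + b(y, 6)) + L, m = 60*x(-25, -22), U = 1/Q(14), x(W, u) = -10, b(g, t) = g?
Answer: -4192/7 ≈ -598.86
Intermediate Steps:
U = 1/14 ≈ 0.071429
L = 1 (L = (-1)**2 = 1)
m = -600 (m = 60*(-10) = -600)
B(y) = 1 + 2*y (B(y) = (y + y) + 1 = 2*y + 1 = 1 + 2*y)
m + B(U) = -600 + (1 + 2*(1/14)) = -600 + (1 + 1/7) = -600 + 8/7 = -4192/7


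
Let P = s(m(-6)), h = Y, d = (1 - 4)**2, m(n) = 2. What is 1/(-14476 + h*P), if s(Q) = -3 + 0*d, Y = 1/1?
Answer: -1/14479 ≈ -6.9065e-5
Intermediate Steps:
d = 9 (d = (-3)**2 = 9)
Y = 1
s(Q) = -3 (s(Q) = -3 + 0*9 = -3 + 0 = -3)
h = 1
P = -3
1/(-14476 + h*P) = 1/(-14476 + 1*(-3)) = 1/(-14476 - 3) = 1/(-14479) = -1/14479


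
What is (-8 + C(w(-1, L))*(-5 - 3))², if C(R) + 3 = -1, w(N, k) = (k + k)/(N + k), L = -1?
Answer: 576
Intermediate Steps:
w(N, k) = 2*k/(N + k) (w(N, k) = (2*k)/(N + k) = 2*k/(N + k))
C(R) = -4 (C(R) = -3 - 1 = -4)
(-8 + C(w(-1, L))*(-5 - 3))² = (-8 - 4*(-5 - 3))² = (-8 - 4*(-8))² = (-8 + 32)² = 24² = 576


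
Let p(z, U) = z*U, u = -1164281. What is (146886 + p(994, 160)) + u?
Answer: -858355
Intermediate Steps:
p(z, U) = U*z
(146886 + p(994, 160)) + u = (146886 + 160*994) - 1164281 = (146886 + 159040) - 1164281 = 305926 - 1164281 = -858355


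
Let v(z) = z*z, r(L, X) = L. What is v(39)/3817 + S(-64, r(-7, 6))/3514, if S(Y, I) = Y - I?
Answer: 5127225/13412938 ≈ 0.38226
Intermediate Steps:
v(z) = z²
v(39)/3817 + S(-64, r(-7, 6))/3514 = 39²/3817 + (-64 - 1*(-7))/3514 = 1521*(1/3817) + (-64 + 7)*(1/3514) = 1521/3817 - 57*1/3514 = 1521/3817 - 57/3514 = 5127225/13412938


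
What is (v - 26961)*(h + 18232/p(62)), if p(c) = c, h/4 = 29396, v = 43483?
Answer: 60375022840/31 ≈ 1.9476e+9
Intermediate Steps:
h = 117584 (h = 4*29396 = 117584)
(v - 26961)*(h + 18232/p(62)) = (43483 - 26961)*(117584 + 18232/62) = 16522*(117584 + 18232*(1/62)) = 16522*(117584 + 9116/31) = 16522*(3654220/31) = 60375022840/31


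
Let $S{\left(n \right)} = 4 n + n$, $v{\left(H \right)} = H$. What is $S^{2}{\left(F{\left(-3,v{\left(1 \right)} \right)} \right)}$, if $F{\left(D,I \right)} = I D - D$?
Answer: $0$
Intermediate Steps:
$F{\left(D,I \right)} = - D + D I$ ($F{\left(D,I \right)} = D I - D = - D + D I$)
$S{\left(n \right)} = 5 n$
$S^{2}{\left(F{\left(-3,v{\left(1 \right)} \right)} \right)} = \left(5 \left(- 3 \left(-1 + 1\right)\right)\right)^{2} = \left(5 \left(\left(-3\right) 0\right)\right)^{2} = \left(5 \cdot 0\right)^{2} = 0^{2} = 0$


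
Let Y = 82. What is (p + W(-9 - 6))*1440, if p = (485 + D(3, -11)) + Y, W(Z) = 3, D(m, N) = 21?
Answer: 851040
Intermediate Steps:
p = 588 (p = (485 + 21) + 82 = 506 + 82 = 588)
(p + W(-9 - 6))*1440 = (588 + 3)*1440 = 591*1440 = 851040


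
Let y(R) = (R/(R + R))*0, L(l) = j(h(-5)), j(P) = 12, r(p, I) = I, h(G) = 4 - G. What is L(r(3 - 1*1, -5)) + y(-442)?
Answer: 12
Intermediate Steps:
L(l) = 12
y(R) = 0 (y(R) = (R/((2*R)))*0 = ((1/(2*R))*R)*0 = (½)*0 = 0)
L(r(3 - 1*1, -5)) + y(-442) = 12 + 0 = 12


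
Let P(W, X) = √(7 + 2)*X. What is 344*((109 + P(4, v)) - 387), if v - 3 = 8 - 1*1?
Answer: -85312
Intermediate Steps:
v = 10 (v = 3 + (8 - 1*1) = 3 + (8 - 1) = 3 + 7 = 10)
P(W, X) = 3*X (P(W, X) = √9*X = 3*X)
344*((109 + P(4, v)) - 387) = 344*((109 + 3*10) - 387) = 344*((109 + 30) - 387) = 344*(139 - 387) = 344*(-248) = -85312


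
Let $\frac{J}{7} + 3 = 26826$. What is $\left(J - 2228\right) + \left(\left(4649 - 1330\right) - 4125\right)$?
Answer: $184727$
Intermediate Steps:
$J = 187761$ ($J = -21 + 7 \cdot 26826 = -21 + 187782 = 187761$)
$\left(J - 2228\right) + \left(\left(4649 - 1330\right) - 4125\right) = \left(187761 - 2228\right) + \left(\left(4649 - 1330\right) - 4125\right) = 185533 + \left(3319 - 4125\right) = 185533 - 806 = 184727$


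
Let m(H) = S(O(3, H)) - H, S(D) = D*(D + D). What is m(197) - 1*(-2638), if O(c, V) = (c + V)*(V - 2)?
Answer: 3042002441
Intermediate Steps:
O(c, V) = (-2 + V)*(V + c) (O(c, V) = (V + c)*(-2 + V) = (-2 + V)*(V + c))
S(D) = 2*D**2 (S(D) = D*(2*D) = 2*D**2)
m(H) = -H + 2*(-6 + H + H**2)**2 (m(H) = 2*(H**2 - 2*H - 2*3 + H*3)**2 - H = 2*(H**2 - 2*H - 6 + 3*H)**2 - H = 2*(-6 + H + H**2)**2 - H = -H + 2*(-6 + H + H**2)**2)
m(197) - 1*(-2638) = (-1*197 + 2*(-6 + 197 + 197**2)**2) - 1*(-2638) = (-197 + 2*(-6 + 197 + 38809)**2) + 2638 = (-197 + 2*39000**2) + 2638 = (-197 + 2*1521000000) + 2638 = (-197 + 3042000000) + 2638 = 3041999803 + 2638 = 3042002441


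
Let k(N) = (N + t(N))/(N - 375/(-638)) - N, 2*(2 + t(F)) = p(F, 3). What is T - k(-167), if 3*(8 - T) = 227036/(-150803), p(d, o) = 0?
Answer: -589375141411/3694824303 ≈ -159.51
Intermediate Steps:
t(F) = -2 (t(F) = -2 + (½)*0 = -2 + 0 = -2)
T = 3846308/452409 (T = 8 - 227036/(3*(-150803)) = 8 - 227036*(-1)/(3*150803) = 8 - ⅓*(-227036/150803) = 8 + 227036/452409 = 3846308/452409 ≈ 8.5018)
k(N) = -N + (-2 + N)/(375/638 + N) (k(N) = (N - 2)/(N - 375/(-638)) - N = (-2 + N)/(N - 375*(-1/638)) - N = (-2 + N)/(N + 375/638) - N = (-2 + N)/(375/638 + N) - N = -N + (-2 + N)/(375/638 + N))
T - k(-167) = 3846308/452409 - (-1276 - 638*(-167)² + 263*(-167))/(375 + 638*(-167)) = 3846308/452409 - (-1276 - 638*27889 - 43921)/(375 - 106546) = 3846308/452409 - (-1276 - 17793182 - 43921)/(-106171) = 3846308/452409 - (-1)*(-17838379)/106171 = 3846308/452409 - 1*1372183/8167 = 3846308/452409 - 1372183/8167 = -589375141411/3694824303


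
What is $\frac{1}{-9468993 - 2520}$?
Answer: $- \frac{1}{9471513} \approx -1.0558 \cdot 10^{-7}$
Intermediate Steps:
$\frac{1}{-9468993 - 2520} = \frac{1}{-9471513} = - \frac{1}{9471513}$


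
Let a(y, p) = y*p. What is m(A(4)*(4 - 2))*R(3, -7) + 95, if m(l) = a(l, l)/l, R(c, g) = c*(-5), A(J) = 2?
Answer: 35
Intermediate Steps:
R(c, g) = -5*c
a(y, p) = p*y
m(l) = l (m(l) = (l*l)/l = l²/l = l)
m(A(4)*(4 - 2))*R(3, -7) + 95 = (2*(4 - 2))*(-5*3) + 95 = (2*2)*(-15) + 95 = 4*(-15) + 95 = -60 + 95 = 35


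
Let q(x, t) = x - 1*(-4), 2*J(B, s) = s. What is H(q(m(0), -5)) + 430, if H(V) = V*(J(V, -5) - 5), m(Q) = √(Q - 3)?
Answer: 400 - 15*I*√3/2 ≈ 400.0 - 12.99*I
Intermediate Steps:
m(Q) = √(-3 + Q)
J(B, s) = s/2
q(x, t) = 4 + x (q(x, t) = x + 4 = 4 + x)
H(V) = -15*V/2 (H(V) = V*((½)*(-5) - 5) = V*(-5/2 - 5) = V*(-15/2) = -15*V/2)
H(q(m(0), -5)) + 430 = -15*(4 + √(-3 + 0))/2 + 430 = -15*(4 + √(-3))/2 + 430 = -15*(4 + I*√3)/2 + 430 = (-30 - 15*I*√3/2) + 430 = 400 - 15*I*√3/2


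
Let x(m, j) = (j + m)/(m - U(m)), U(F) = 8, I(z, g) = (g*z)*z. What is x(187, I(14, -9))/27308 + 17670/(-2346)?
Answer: -14396165347/1911259612 ≈ -7.5323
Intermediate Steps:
I(z, g) = g*z**2
x(m, j) = (j + m)/(-8 + m) (x(m, j) = (j + m)/(m - 1*8) = (j + m)/(m - 8) = (j + m)/(-8 + m))
x(187, I(14, -9))/27308 + 17670/(-2346) = ((-9*14**2 + 187)/(-8 + 187))/27308 + 17670/(-2346) = ((-9*196 + 187)/179)*(1/27308) + 17670*(-1/2346) = ((-1764 + 187)/179)*(1/27308) - 2945/391 = ((1/179)*(-1577))*(1/27308) - 2945/391 = -1577/179*1/27308 - 2945/391 = -1577/4888132 - 2945/391 = -14396165347/1911259612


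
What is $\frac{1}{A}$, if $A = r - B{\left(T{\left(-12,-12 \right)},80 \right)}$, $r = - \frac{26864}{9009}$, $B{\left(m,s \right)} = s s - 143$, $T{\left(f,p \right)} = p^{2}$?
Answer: $- \frac{9009}{56396177} \approx -0.00015974$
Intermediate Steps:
$B{\left(m,s \right)} = -143 + s^{2}$ ($B{\left(m,s \right)} = s^{2} - 143 = -143 + s^{2}$)
$r = - \frac{26864}{9009}$ ($r = \left(-26864\right) \frac{1}{9009} = - \frac{26864}{9009} \approx -2.9819$)
$A = - \frac{56396177}{9009}$ ($A = - \frac{26864}{9009} - \left(-143 + 80^{2}\right) = - \frac{26864}{9009} - \left(-143 + 6400\right) = - \frac{26864}{9009} - 6257 = - \frac{56396177}{9009} \approx -6260.0$)
$\frac{1}{A} = \frac{1}{- \frac{56396177}{9009}} = - \frac{9009}{56396177}$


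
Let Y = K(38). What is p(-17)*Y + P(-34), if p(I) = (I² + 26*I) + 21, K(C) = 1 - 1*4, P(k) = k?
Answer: 362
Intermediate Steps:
K(C) = -3 (K(C) = 1 - 4 = -3)
p(I) = 21 + I² + 26*I
Y = -3
p(-17)*Y + P(-34) = (21 + (-17)² + 26*(-17))*(-3) - 34 = (21 + 289 - 442)*(-3) - 34 = -132*(-3) - 34 = 396 - 34 = 362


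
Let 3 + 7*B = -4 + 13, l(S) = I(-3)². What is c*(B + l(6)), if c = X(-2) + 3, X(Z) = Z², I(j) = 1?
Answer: 13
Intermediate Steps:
l(S) = 1 (l(S) = 1² = 1)
B = 6/7 (B = -3/7 + (-4 + 13)/7 = -3/7 + (⅐)*9 = -3/7 + 9/7 = 6/7 ≈ 0.85714)
c = 7 (c = (-2)² + 3 = 4 + 3 = 7)
c*(B + l(6)) = 7*(6/7 + 1) = 7*(13/7) = 13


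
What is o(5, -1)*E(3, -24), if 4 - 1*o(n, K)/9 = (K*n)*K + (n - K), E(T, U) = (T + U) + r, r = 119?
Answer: -6174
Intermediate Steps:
E(T, U) = 119 + T + U (E(T, U) = (T + U) + 119 = 119 + T + U)
o(n, K) = 36 - 9*n + 9*K - 9*n*K² (o(n, K) = 36 - 9*((K*n)*K + (n - K)) = 36 - 9*(n*K² + (n - K)) = 36 - 9*(n - K + n*K²) = 36 + (-9*n + 9*K - 9*n*K²) = 36 - 9*n + 9*K - 9*n*K²)
o(5, -1)*E(3, -24) = (36 - 9*5 + 9*(-1) - 9*5*(-1)²)*(119 + 3 - 24) = (36 - 45 - 9 - 9*5*1)*98 = (36 - 45 - 9 - 45)*98 = -63*98 = -6174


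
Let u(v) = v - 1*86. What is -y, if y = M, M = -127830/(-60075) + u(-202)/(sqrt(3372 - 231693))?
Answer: -8522/4005 - 96*I*sqrt(25369)/25369 ≈ -2.1278 - 0.60273*I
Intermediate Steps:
u(v) = -86 + v (u(v) = v - 86 = -86 + v)
M = 8522/4005 + 96*I*sqrt(25369)/25369 (M = -127830/(-60075) + (-86 - 202)/(sqrt(3372 - 231693)) = -127830*(-1/60075) - 288*(-I*sqrt(25369)/76107) = 8522/4005 - 288*(-I*sqrt(25369)/76107) = 8522/4005 - (-96)*I*sqrt(25369)/25369 = 8522/4005 + 96*I*sqrt(25369)/25369 ≈ 2.1278 + 0.60273*I)
y = 8522/4005 + 96*I*sqrt(25369)/25369 ≈ 2.1278 + 0.60273*I
-y = -(8522/4005 + 96*I*sqrt(25369)/25369) = -8522/4005 - 96*I*sqrt(25369)/25369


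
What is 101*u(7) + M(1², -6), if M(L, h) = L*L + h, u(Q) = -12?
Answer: -1217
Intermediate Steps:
M(L, h) = h + L² (M(L, h) = L² + h = h + L²)
101*u(7) + M(1², -6) = 101*(-12) + (-6 + (1²)²) = -1212 + (-6 + 1²) = -1212 + (-6 + 1) = -1212 - 5 = -1217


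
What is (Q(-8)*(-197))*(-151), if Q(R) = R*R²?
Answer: -15230464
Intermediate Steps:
Q(R) = R³
(Q(-8)*(-197))*(-151) = ((-8)³*(-197))*(-151) = -512*(-197)*(-151) = 100864*(-151) = -15230464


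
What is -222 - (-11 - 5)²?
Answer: -478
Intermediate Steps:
-222 - (-11 - 5)² = -222 - 1*(-16)² = -222 - 1*256 = -222 - 256 = -478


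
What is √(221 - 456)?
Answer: I*√235 ≈ 15.33*I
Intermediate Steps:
√(221 - 456) = √(-235) = I*√235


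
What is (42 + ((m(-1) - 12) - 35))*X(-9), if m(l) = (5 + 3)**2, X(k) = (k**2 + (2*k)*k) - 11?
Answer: 13688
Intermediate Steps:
X(k) = -11 + 3*k**2 (X(k) = (k**2 + 2*k**2) - 11 = 3*k**2 - 11 = -11 + 3*k**2)
m(l) = 64 (m(l) = 8**2 = 64)
(42 + ((m(-1) - 12) - 35))*X(-9) = (42 + ((64 - 12) - 35))*(-11 + 3*(-9)**2) = (42 + (52 - 35))*(-11 + 3*81) = (42 + 17)*(-11 + 243) = 59*232 = 13688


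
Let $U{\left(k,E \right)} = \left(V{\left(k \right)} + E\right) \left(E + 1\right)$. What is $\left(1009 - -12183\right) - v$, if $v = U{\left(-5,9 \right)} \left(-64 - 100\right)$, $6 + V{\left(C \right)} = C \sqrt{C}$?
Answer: $18112 - 8200 i \sqrt{5} \approx 18112.0 - 18336.0 i$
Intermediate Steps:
$V{\left(C \right)} = -6 + C^{\frac{3}{2}}$ ($V{\left(C \right)} = -6 + C \sqrt{C} = -6 + C^{\frac{3}{2}}$)
$U{\left(k,E \right)} = \left(1 + E\right) \left(-6 + E + k^{\frac{3}{2}}\right)$ ($U{\left(k,E \right)} = \left(\left(-6 + k^{\frac{3}{2}}\right) + E\right) \left(E + 1\right) = \left(-6 + E + k^{\frac{3}{2}}\right) \left(1 + E\right) = \left(1 + E\right) \left(-6 + E + k^{\frac{3}{2}}\right)$)
$v = -4920 + 8200 i \sqrt{5}$ ($v = \left(-6 + 9 + 9^{2} + \left(-5\right)^{\frac{3}{2}} + 9 \left(-6 + \left(-5\right)^{\frac{3}{2}}\right)\right) \left(-64 - 100\right) = \left(-6 + 9 + 81 - 5 i \sqrt{5} + 9 \left(-6 - 5 i \sqrt{5}\right)\right) \left(-164\right) = \left(-6 + 9 + 81 - 5 i \sqrt{5} - \left(54 + 45 i \sqrt{5}\right)\right) \left(-164\right) = \left(30 - 50 i \sqrt{5}\right) \left(-164\right) = -4920 + 8200 i \sqrt{5} \approx -4920.0 + 18336.0 i$)
$\left(1009 - -12183\right) - v = \left(1009 - -12183\right) - \left(-4920 + 8200 i \sqrt{5}\right) = \left(1009 + 12183\right) + \left(4920 - 8200 i \sqrt{5}\right) = 13192 + \left(4920 - 8200 i \sqrt{5}\right) = 18112 - 8200 i \sqrt{5}$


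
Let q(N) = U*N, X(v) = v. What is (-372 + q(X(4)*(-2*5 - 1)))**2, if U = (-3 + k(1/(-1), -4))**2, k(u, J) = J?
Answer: 6390784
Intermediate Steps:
U = 49 (U = (-3 - 4)**2 = (-7)**2 = 49)
q(N) = 49*N
(-372 + q(X(4)*(-2*5 - 1)))**2 = (-372 + 49*(4*(-2*5 - 1)))**2 = (-372 + 49*(4*(-10 - 1)))**2 = (-372 + 49*(4*(-11)))**2 = (-372 + 49*(-44))**2 = (-372 - 2156)**2 = (-2528)**2 = 6390784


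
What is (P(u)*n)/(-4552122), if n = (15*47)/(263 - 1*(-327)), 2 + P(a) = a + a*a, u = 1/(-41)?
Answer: 79947/150491635946 ≈ 5.3124e-7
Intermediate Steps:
u = -1/41 ≈ -0.024390
P(a) = -2 + a + a² (P(a) = -2 + (a + a*a) = -2 + (a + a²) = -2 + a + a²)
n = 141/118 (n = 705/(263 + 327) = 705/590 = 705*(1/590) = 141/118 ≈ 1.1949)
(P(u)*n)/(-4552122) = ((-2 - 1/41 + (-1/41)²)*(141/118))/(-4552122) = ((-2 - 1/41 + 1/1681)*(141/118))*(-1/4552122) = -3402/1681*141/118*(-1/4552122) = -239841/99179*(-1/4552122) = 79947/150491635946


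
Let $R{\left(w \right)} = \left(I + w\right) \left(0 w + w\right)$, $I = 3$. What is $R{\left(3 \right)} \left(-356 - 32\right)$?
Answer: $-6984$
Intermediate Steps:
$R{\left(w \right)} = w \left(3 + w\right)$ ($R{\left(w \right)} = \left(3 + w\right) \left(0 w + w\right) = \left(3 + w\right) \left(0 + w\right) = \left(3 + w\right) w = w \left(3 + w\right)$)
$R{\left(3 \right)} \left(-356 - 32\right) = 3 \left(3 + 3\right) \left(-356 - 32\right) = 3 \cdot 6 \left(-388\right) = 18 \left(-388\right) = -6984$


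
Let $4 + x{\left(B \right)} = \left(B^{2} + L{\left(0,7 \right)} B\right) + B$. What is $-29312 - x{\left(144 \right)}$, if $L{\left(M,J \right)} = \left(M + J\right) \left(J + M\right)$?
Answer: $-57244$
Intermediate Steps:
$L{\left(M,J \right)} = \left(J + M\right)^{2}$ ($L{\left(M,J \right)} = \left(J + M\right) \left(J + M\right) = \left(J + M\right)^{2}$)
$x{\left(B \right)} = -4 + B^{2} + 50 B$ ($x{\left(B \right)} = -4 + \left(\left(B^{2} + \left(7 + 0\right)^{2} B\right) + B\right) = -4 + \left(\left(B^{2} + 7^{2} B\right) + B\right) = -4 + \left(\left(B^{2} + 49 B\right) + B\right) = -4 + \left(B^{2} + 50 B\right) = -4 + B^{2} + 50 B$)
$-29312 - x{\left(144 \right)} = -29312 - \left(-4 + 144^{2} + 50 \cdot 144\right) = -29312 - \left(-4 + 20736 + 7200\right) = -29312 - 27932 = -57244$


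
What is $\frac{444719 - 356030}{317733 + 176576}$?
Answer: $\frac{5217}{29077} \approx 0.17942$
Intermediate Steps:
$\frac{444719 - 356030}{317733 + 176576} = \frac{444719 - 356030}{494309} = \left(444719 - 356030\right) \frac{1}{494309} = 88689 \cdot \frac{1}{494309} = \frac{5217}{29077}$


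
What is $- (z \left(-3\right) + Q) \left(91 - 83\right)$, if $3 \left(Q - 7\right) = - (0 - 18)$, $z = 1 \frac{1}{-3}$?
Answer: $-112$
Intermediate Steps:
$z = - \frac{1}{3}$ ($z = 1 \left(- \frac{1}{3}\right) = - \frac{1}{3} \approx -0.33333$)
$Q = 13$ ($Q = 7 + \frac{\left(-1\right) \left(0 - 18\right)}{3} = 7 + \frac{\left(-1\right) \left(-18\right)}{3} = 7 + \frac{1}{3} \cdot 18 = 7 + 6 = 13$)
$- (z \left(-3\right) + Q) \left(91 - 83\right) = - (\left(- \frac{1}{3}\right) \left(-3\right) + 13) \left(91 - 83\right) = - (1 + 13) 8 = \left(-1\right) 14 \cdot 8 = \left(-14\right) 8 = -112$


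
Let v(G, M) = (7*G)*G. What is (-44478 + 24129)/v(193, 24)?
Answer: -2907/37249 ≈ -0.078042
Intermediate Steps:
v(G, M) = 7*G²
(-44478 + 24129)/v(193, 24) = (-44478 + 24129)/((7*193²)) = -20349/(7*37249) = -20349/260743 = -20349*1/260743 = -2907/37249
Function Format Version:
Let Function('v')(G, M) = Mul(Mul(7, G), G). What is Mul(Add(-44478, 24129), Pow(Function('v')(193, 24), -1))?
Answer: Rational(-2907, 37249) ≈ -0.078042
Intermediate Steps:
Function('v')(G, M) = Mul(7, Pow(G, 2))
Mul(Add(-44478, 24129), Pow(Function('v')(193, 24), -1)) = Mul(Add(-44478, 24129), Pow(Mul(7, Pow(193, 2)), -1)) = Mul(-20349, Pow(Mul(7, 37249), -1)) = Mul(-20349, Pow(260743, -1)) = Mul(-20349, Rational(1, 260743)) = Rational(-2907, 37249)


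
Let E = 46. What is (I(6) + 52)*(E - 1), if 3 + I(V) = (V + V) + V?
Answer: 3015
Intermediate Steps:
I(V) = -3 + 3*V (I(V) = -3 + ((V + V) + V) = -3 + (2*V + V) = -3 + 3*V)
(I(6) + 52)*(E - 1) = ((-3 + 3*6) + 52)*(46 - 1) = ((-3 + 18) + 52)*45 = (15 + 52)*45 = 67*45 = 3015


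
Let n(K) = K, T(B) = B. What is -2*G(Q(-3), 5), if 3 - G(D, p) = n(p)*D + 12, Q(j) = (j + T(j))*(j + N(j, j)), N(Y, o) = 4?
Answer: -42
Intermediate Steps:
Q(j) = 2*j*(4 + j) (Q(j) = (j + j)*(j + 4) = (2*j)*(4 + j) = 2*j*(4 + j))
G(D, p) = -9 - D*p (G(D, p) = 3 - (p*D + 12) = 3 - (D*p + 12) = 3 - (12 + D*p) = 3 + (-12 - D*p) = -9 - D*p)
-2*G(Q(-3), 5) = -2*(-9 - 1*2*(-3)*(4 - 3)*5) = -2*(-9 - 1*2*(-3)*1*5) = -2*(-9 - 1*(-6)*5) = -2*(-9 + 30) = -2*21 = -42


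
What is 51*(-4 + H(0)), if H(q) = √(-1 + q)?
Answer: -204 + 51*I ≈ -204.0 + 51.0*I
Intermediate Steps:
51*(-4 + H(0)) = 51*(-4 + √(-1 + 0)) = 51*(-4 + √(-1)) = 51*(-4 + I) = -204 + 51*I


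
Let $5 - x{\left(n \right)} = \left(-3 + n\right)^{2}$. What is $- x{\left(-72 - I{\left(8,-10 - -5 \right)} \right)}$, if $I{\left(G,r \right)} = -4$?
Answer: $5036$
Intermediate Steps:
$x{\left(n \right)} = 5 - \left(-3 + n\right)^{2}$
$- x{\left(-72 - I{\left(8,-10 - -5 \right)} \right)} = - (5 - \left(-3 - 68\right)^{2}) = - (5 - \left(-71\right)^{2}) = - (5 - 5041) = \left(-1\right) \left(-5036\right) = 5036$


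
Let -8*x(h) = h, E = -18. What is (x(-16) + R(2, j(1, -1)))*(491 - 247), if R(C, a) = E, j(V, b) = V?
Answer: -3904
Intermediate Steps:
x(h) = -h/8
R(C, a) = -18
(x(-16) + R(2, j(1, -1)))*(491 - 247) = (-⅛*(-16) - 18)*(491 - 247) = (2 - 18)*244 = -16*244 = -3904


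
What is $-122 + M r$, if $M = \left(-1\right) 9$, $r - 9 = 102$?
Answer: $-1121$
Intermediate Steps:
$r = 111$ ($r = 9 + 102 = 111$)
$M = -9$
$-122 + M r = -122 - 999 = -1121$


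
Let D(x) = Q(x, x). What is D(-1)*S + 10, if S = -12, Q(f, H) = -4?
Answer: 58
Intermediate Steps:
D(x) = -4
D(-1)*S + 10 = -4*(-12) + 10 = 48 + 10 = 58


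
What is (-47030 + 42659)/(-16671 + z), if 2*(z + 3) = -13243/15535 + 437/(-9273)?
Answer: 629669016405/2402055456637 ≈ 0.26214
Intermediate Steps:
z = -496963732/144056055 (z = -3 + (-13243/15535 + 437/(-9273))/2 = -3 + (-13243*1/15535 + 437*(-1/9273))/2 = -3 + (-13243/15535 - 437/9273)/2 = -3 + (½)*(-129591134/144056055) = -3 - 64795567/144056055 = -496963732/144056055 ≈ -3.4498)
(-47030 + 42659)/(-16671 + z) = (-47030 + 42659)/(-16671 - 496963732/144056055) = -4371/(-2402055456637/144056055) = -4371*(-144056055/2402055456637) = 629669016405/2402055456637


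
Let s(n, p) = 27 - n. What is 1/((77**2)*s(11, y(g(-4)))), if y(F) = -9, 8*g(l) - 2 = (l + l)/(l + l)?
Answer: 1/94864 ≈ 1.0541e-5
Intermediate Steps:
g(l) = 3/8 (g(l) = 1/4 + ((l + l)/(l + l))/8 = 1/4 + ((2*l)/((2*l)))/8 = 1/4 + ((2*l)*(1/(2*l)))/8 = 1/4 + (1/8)*1 = 1/4 + 1/8 = 3/8)
1/((77**2)*s(11, y(g(-4)))) = 1/((77**2)*(27 - 1*11)) = 1/(5929*(27 - 11)) = (1/5929)/16 = (1/5929)*(1/16) = 1/94864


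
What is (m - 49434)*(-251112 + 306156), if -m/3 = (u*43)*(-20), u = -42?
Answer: -8685612936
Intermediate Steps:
m = -108360 (m = -3*(-42*43)*(-20) = -(-5418)*(-20) = -3*36120 = -108360)
(m - 49434)*(-251112 + 306156) = (-108360 - 49434)*(-251112 + 306156) = -157794*55044 = -8685612936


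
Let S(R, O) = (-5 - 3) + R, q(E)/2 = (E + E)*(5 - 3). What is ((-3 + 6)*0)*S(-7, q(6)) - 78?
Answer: -78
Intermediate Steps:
q(E) = 8*E (q(E) = 2*((E + E)*(5 - 3)) = 2*((2*E)*2) = 2*(4*E) = 8*E)
S(R, O) = -8 + R
((-3 + 6)*0)*S(-7, q(6)) - 78 = ((-3 + 6)*0)*(-8 - 7) - 78 = (3*0)*(-15) - 78 = 0*(-15) - 78 = 0 - 78 = -78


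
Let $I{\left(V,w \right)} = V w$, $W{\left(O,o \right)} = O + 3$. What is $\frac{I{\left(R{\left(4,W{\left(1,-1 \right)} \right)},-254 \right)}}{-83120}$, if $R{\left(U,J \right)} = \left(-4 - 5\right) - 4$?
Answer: $- \frac{1651}{41560} \approx -0.039726$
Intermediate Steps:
$W{\left(O,o \right)} = 3 + O$
$R{\left(U,J \right)} = -13$ ($R{\left(U,J \right)} = -9 - 4 = -13$)
$\frac{I{\left(R{\left(4,W{\left(1,-1 \right)} \right)},-254 \right)}}{-83120} = \frac{\left(-13\right) \left(-254\right)}{-83120} = 3302 \left(- \frac{1}{83120}\right) = - \frac{1651}{41560}$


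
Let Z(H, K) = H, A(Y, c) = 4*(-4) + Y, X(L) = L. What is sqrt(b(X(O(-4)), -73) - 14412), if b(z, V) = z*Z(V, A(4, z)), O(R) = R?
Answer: 2*I*sqrt(3530) ≈ 118.83*I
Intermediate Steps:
A(Y, c) = -16 + Y
b(z, V) = V*z (b(z, V) = z*V = V*z)
sqrt(b(X(O(-4)), -73) - 14412) = sqrt(-73*(-4) - 14412) = sqrt(292 - 14412) = sqrt(-14120) = 2*I*sqrt(3530)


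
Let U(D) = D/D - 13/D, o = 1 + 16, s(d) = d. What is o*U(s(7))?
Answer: -102/7 ≈ -14.571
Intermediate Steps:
o = 17
U(D) = 1 - 13/D
o*U(s(7)) = 17*((-13 + 7)/7) = 17*((⅐)*(-6)) = 17*(-6/7) = -102/7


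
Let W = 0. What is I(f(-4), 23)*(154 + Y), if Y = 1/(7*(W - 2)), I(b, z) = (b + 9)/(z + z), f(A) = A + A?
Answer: 2155/644 ≈ 3.3463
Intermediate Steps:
f(A) = 2*A
I(b, z) = (9 + b)/(2*z) (I(b, z) = (9 + b)/((2*z)) = (9 + b)*(1/(2*z)) = (9 + b)/(2*z))
Y = -1/14 (Y = 1/(7*(0 - 2)) = 1/(7*(-2)) = 1/(-14) = -1/14 ≈ -0.071429)
I(f(-4), 23)*(154 + Y) = ((1/2)*(9 + 2*(-4))/23)*(154 - 1/14) = ((1/2)*(1/23)*(9 - 8))*(2155/14) = ((1/2)*(1/23)*1)*(2155/14) = (1/46)*(2155/14) = 2155/644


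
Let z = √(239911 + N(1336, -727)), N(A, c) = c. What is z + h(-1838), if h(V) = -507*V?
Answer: 931866 + 12*√1661 ≈ 9.3236e+5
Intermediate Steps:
z = 12*√1661 (z = √(239911 - 727) = √239184 = 12*√1661 ≈ 489.06)
z + h(-1838) = 12*√1661 - 507*(-1838) = 12*√1661 + 931866 = 931866 + 12*√1661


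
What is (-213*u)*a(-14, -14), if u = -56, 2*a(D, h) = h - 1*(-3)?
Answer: -65604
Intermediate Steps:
a(D, h) = 3/2 + h/2 (a(D, h) = (h - 1*(-3))/2 = (h + 3)/2 = (3 + h)/2 = 3/2 + h/2)
(-213*u)*a(-14, -14) = (-213*(-56))*(3/2 + (1/2)*(-14)) = 11928*(3/2 - 7) = 11928*(-11/2) = -65604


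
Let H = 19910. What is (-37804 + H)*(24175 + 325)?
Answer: -438403000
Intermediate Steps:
(-37804 + H)*(24175 + 325) = (-37804 + 19910)*(24175 + 325) = -17894*24500 = -438403000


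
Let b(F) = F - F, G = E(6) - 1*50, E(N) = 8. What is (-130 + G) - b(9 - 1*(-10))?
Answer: -172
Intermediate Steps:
G = -42 (G = 8 - 1*50 = 8 - 50 = -42)
b(F) = 0
(-130 + G) - b(9 - 1*(-10)) = (-130 - 42) - 1*0 = -172 + 0 = -172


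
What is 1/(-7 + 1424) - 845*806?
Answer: -965076189/1417 ≈ -6.8107e+5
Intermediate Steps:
1/(-7 + 1424) - 845*806 = 1/1417 - 681070 = -965076189/1417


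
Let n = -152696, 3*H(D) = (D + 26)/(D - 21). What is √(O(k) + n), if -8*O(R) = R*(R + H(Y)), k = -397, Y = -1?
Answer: I*√3004175031/132 ≈ 415.23*I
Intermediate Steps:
H(D) = (26 + D)/(3*(-21 + D)) (H(D) = ((D + 26)/(D - 21))/3 = ((26 + D)/(-21 + D))/3 = (26 + D)/(3*(-21 + D)))
O(R) = -R*(-25/66 + R)/8 (O(R) = -R*(R + (26 - 1)/(3*(-21 - 1)))/8 = -R*(R + (⅓)*25/(-22))/8 = -R*(R + (⅓)*(-1/22)*25)/8 = -R*(R - 25/66)/8 = -R*(-25/66 + R)/8)
√(O(k) + n) = √((1/528)*(-397)*(25 - 66*(-397)) - 152696) = √((1/528)*(-397)*(25 + 26202) - 152696) = √((1/528)*(-397)*26227 - 152696) = √(-10412119/528 - 152696) = √(-91035607/528) = I*√3004175031/132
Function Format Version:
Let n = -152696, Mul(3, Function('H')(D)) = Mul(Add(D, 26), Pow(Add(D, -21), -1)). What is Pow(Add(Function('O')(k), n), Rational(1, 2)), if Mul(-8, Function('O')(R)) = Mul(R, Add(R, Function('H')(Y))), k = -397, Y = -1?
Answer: Mul(Rational(1, 132), I, Pow(3004175031, Rational(1, 2))) ≈ Mul(415.23, I)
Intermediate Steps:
Function('H')(D) = Mul(Rational(1, 3), Pow(Add(-21, D), -1), Add(26, D)) (Function('H')(D) = Mul(Rational(1, 3), Mul(Add(D, 26), Pow(Add(D, -21), -1))) = Mul(Rational(1, 3), Mul(Add(26, D), Pow(Add(-21, D), -1))) = Mul(Rational(1, 3), Mul(Pow(Add(-21, D), -1), Add(26, D))) = Mul(Rational(1, 3), Pow(Add(-21, D), -1), Add(26, D)))
Function('O')(R) = Mul(Rational(-1, 8), R, Add(Rational(-25, 66), R)) (Function('O')(R) = Mul(Rational(-1, 8), Mul(R, Add(R, Mul(Rational(1, 3), Pow(Add(-21, -1), -1), Add(26, -1))))) = Mul(Rational(-1, 8), Mul(R, Add(R, Mul(Rational(1, 3), Pow(-22, -1), 25)))) = Mul(Rational(-1, 8), Mul(R, Add(R, Mul(Rational(1, 3), Rational(-1, 22), 25)))) = Mul(Rational(-1, 8), Mul(R, Add(R, Rational(-25, 66)))) = Mul(Rational(-1, 8), Mul(R, Add(Rational(-25, 66), R))) = Mul(Rational(-1, 8), R, Add(Rational(-25, 66), R)))
Pow(Add(Function('O')(k), n), Rational(1, 2)) = Pow(Add(Mul(Rational(1, 528), -397, Add(25, Mul(-66, -397))), -152696), Rational(1, 2)) = Pow(Add(Mul(Rational(1, 528), -397, Add(25, 26202)), -152696), Rational(1, 2)) = Pow(Add(Mul(Rational(1, 528), -397, 26227), -152696), Rational(1, 2)) = Pow(Add(Rational(-10412119, 528), -152696), Rational(1, 2)) = Pow(Rational(-91035607, 528), Rational(1, 2)) = Mul(Rational(1, 132), I, Pow(3004175031, Rational(1, 2)))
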